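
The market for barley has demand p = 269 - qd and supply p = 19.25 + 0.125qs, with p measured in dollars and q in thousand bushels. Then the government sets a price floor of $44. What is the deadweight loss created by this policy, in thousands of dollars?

0

Rearranging demand gives qd = 269 - p; rearranging supply gives qs = 8p - 154. Setting quantity demanded equal to quantity supplied, 269 - p = 8p - 154, gives p* = 47 and q* = 222.
The floor of 44 is below the equilibrium price 47, so it is not binding; the market clears at p* = 47, q* = 222.
Since the control does not bind, no trades are prevented and deadweight loss is zero.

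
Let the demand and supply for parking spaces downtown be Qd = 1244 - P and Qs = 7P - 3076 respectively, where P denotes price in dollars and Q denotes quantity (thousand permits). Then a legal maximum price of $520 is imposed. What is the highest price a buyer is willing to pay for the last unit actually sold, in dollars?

680

Equilibrium: 1244 - P = 7P - 3076, so 4320 = 8P and P* = 540, Q* = 704.
Because the ceiling (520) lies below the market-clearing price, it is binding.
At P = 520: Qd = 1244 - 520 = 724 and Qs = 7·520 - 3076 = 564.
Only 564 units reach the market. On the demand curve, the marginal buyer's willingness to pay at Q = 564 is (1244 - 564) = 680.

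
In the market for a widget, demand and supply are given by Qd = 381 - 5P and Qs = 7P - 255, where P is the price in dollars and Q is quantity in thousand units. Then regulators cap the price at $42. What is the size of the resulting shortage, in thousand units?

Setting quantity demanded equal to quantity supplied, 381 - 5P = 7P - 255, gives P* = 53 and Q* = 116.
Since 42 < 53, the ceiling is binding.
At P = 42: Qd = 381 - 5·42 = 171 and Qs = 7·42 - 255 = 39.
Shortage = Qd - Qs = 171 - 39 = 132.

132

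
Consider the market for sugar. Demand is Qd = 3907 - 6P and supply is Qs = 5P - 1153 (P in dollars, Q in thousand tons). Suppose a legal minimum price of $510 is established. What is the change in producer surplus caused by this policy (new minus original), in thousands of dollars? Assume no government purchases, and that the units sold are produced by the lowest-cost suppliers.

Setting quantity demanded equal to quantity supplied, 3907 - 6P = 5P - 1153, gives P* = 460 and Q* = 1147.
Since 510 > 460, the floor is binding.
At P = 510: Qd = 3907 - 6·510 = 847 and Qs = 5·510 - 1153 = 1397.
Producer surplus without the control is ½ · (460 - 230.6) · 1147 = 131560.9.
With the floor, 847 units are sold at 510. The supply price at Q = 847 is 400, so PS = ½ · [(510 - 230.6) + (510 - 400)] · 847 = 164910.9.
Change in producer surplus = 164910.9 - 131560.9 = 33350.

33350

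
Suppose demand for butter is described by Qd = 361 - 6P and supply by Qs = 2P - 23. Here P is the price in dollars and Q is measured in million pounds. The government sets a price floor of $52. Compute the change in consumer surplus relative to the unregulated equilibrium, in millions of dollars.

-244

Equilibrium: 361 - 6P = 2P - 23, so 384 = 8P and P* = 48, Q* = 73.
The floor of 52 is above the equilibrium price 48, so it binds.
At P = 52: Qd = 361 - 6·52 = 49 and Qs = 2·52 - 23 = 81.
Consumer surplus without the control is ½ · (361/6 - 48) · 73 = 5329/12.
With the floor, consumers buy 49 units at 52, so CS = ½ · (361/6 - 52) · 49 = 2401/12.
Change in consumer surplus = 2401/12 - 5329/12 = -244.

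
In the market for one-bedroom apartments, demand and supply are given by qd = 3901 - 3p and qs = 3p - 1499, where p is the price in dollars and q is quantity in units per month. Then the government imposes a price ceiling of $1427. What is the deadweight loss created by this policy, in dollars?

0

Equilibrium: 3901 - 3p = 3p - 1499, so 5400 = 6p and p* = 900, q* = 1201.
Since 1427 is above p* = 900, the ceiling does not bind and the free-market outcome prevails.
Since the control does not bind, no trades are prevented and deadweight loss is zero.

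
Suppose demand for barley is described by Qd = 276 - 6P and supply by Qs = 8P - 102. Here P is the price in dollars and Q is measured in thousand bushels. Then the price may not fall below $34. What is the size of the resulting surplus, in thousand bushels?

98

Equilibrium: 276 - 6P = 8P - 102, so 378 = 14P and P* = 27, Q* = 114.
Since 34 > 27, the floor is binding.
At P = 34: Qd = 276 - 6·34 = 72 and Qs = 8·34 - 102 = 170.
Surplus = Qs - Qd = 170 - 72 = 98.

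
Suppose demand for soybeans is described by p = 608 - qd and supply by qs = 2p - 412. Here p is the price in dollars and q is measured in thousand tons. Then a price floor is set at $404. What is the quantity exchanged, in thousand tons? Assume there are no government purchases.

Rearranging demand gives qd = 608 - p. In a free market, 608 - p = 2p - 412 gives the equilibrium p* = 340, q* = 268.
The floor of 404 is above the equilibrium price 340, so it binds.
At p = 404: qd = 608 - 404 = 204 and qs = 2·404 - 412 = 396.
The quantity actually transacted is the short side, demand: 204.

204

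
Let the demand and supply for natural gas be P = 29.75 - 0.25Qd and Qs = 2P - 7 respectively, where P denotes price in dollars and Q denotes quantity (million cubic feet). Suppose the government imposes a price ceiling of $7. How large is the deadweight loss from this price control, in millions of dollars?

294

Rearranging demand gives Qd = 119 - 4P. Equilibrium: 119 - 4P = 2P - 7, so 126 = 6P and P* = 21, Q* = 35.
Because the ceiling (7) lies below the market-clearing price, it is binding.
At P = 7: Qd = 119 - 4·7 = 91 and Qs = 2·7 - 7 = 7.
Quantity traded falls to 7. At Q = 7 the demand price is (119 - 7)/4 = 28 and the supply price is (7 + 7)/2 = 7.
Deadweight loss = ½ · (28 - 7) · (35 - 7) = ½ · 21 · 28 = 294.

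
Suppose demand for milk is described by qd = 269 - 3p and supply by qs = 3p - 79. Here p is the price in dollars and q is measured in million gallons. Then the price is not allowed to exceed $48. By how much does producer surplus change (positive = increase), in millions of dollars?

-800

Equilibrium: 269 - 3p = 3p - 79, so 348 = 6p and p* = 58, q* = 95.
Because the ceiling (48) lies below the market-clearing price, it is binding.
At p = 48: qd = 269 - 3·48 = 125 and qs = 3·48 - 79 = 65.
Producer surplus without the control is ½ · (58 - 79/3) · 95 = 9025/6.
With the ceiling, producers sell 65 units at 48, so PS = ½ · (48 - 79/3) · 65 = 4225/6.
Change in producer surplus = 4225/6 - 9025/6 = -800.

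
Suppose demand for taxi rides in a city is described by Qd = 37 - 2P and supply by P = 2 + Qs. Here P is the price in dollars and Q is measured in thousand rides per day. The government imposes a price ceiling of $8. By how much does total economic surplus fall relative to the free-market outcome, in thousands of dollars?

18.75

Rearranging supply gives Qs = P - 2. In a free market, 37 - 2P = P - 2 gives the equilibrium P* = 13, Q* = 11.
Since 8 < 13, the ceiling is binding.
At P = 8: Qd = 37 - 2·8 = 21 and Qs = 8 - 2 = 6.
Quantity traded falls to 6. At Q = 6 the demand price is (37 - 6)/2 = 15.5 and the supply price is 2 + 6 = 8.
Deadweight loss = ½ · (15.5 - 8) · (11 - 6) = ½ · 7.5 · 5 = 18.75.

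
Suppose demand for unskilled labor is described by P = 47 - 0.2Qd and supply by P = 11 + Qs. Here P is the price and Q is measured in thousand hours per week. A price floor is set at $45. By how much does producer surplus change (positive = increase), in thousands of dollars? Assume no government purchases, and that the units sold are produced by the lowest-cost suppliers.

Rearranging demand gives Qd = 235 - 5P; rearranging supply gives Qs = P - 11. Without the control the market clears where 235 - 5P = P - 11, i.e. P* = 41 and Q* = 30.
The floor of 45 is above the equilibrium price 41, so it binds.
At P = 45: Qd = 235 - 5·45 = 10 and Qs = 45 - 11 = 34.
Producer surplus without the control is ½ · (41 - 11) · 30 = 450.
With the floor, 10 units are sold at 45. The supply price at Q = 10 is 21, so PS = ½ · [(45 - 11) + (45 - 21)] · 10 = 290.
Change in producer surplus = 290 - 450 = -160.

-160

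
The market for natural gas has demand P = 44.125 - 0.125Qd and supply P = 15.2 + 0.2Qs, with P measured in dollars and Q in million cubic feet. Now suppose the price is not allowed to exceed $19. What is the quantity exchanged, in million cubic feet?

Rearranging demand gives Qd = 353 - 8P; rearranging supply gives Qs = 5P - 76. In a free market, 353 - 8P = 5P - 76 gives the equilibrium P* = 33, Q* = 89.
The ceiling of 19 is below the equilibrium price 33, so it binds.
At P = 19: Qd = 353 - 8·19 = 201 and Qs = 5·19 - 76 = 19.
The quantity actually transacted is the short side, supply: 19.

19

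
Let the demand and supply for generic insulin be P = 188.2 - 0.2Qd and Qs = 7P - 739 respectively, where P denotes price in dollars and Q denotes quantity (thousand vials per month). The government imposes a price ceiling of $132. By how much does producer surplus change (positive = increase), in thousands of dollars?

Rearranging demand gives Qd = 941 - 5P. Without the control the market clears where 941 - 5P = 7P - 739, i.e. P* = 140 and Q* = 241.
The ceiling of 132 is below the equilibrium price 140, so it binds.
At P = 132: Qd = 941 - 5·132 = 281 and Qs = 7·132 - 739 = 185.
Producer surplus without the control is ½ · (140 - 739/7) · 241 = 58081/14.
With the ceiling, producers sell 185 units at 132, so PS = ½ · (132 - 739/7) · 185 = 34225/14.
Change in producer surplus = 34225/14 - 58081/14 = -1704.

-1704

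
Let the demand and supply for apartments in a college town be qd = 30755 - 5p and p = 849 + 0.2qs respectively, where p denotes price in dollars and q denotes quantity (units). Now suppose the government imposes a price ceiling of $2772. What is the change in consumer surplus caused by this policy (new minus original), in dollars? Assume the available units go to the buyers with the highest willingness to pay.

5674760

Rearranging supply gives qs = 5p - 4245. Equilibrium: 30755 - 5p = 5p - 4245, so 35000 = 10p and p* = 3500, q* = 13255.
The ceiling of 2772 is below the equilibrium price 3500, so it binds.
At p = 2772: qd = 30755 - 5·2772 = 16895 and qs = 5·2772 - 4245 = 9615.
Consumer surplus without the control is ½ · (6151 - 3500) · 13255 = 17569502.5.
With the ceiling, 9615 units are sold at 2772 (assume they go to the highest-value buyers). The demand price at q = 9615 is 4228, so CS = ½ · [(6151 - 2772) + (4228 - 2772)] · 9615 = 23244262.5.
Change in consumer surplus = 23244262.5 - 17569502.5 = 5674760.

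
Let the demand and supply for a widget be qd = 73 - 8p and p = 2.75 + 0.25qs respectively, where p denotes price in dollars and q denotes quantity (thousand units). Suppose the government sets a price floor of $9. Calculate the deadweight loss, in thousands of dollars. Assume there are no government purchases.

Rearranging supply gives qs = 4p - 11. Without the control the market clears where 73 - 8p = 4p - 11, i.e. p* = 7 and q* = 17.
The floor of 9 is above the equilibrium price 7, so it binds.
At p = 9: qd = 73 - 8·9 = 1 and qs = 4·9 - 11 = 25.
Quantity traded falls to 1. At q = 1 the demand price is (73 - 1)/8 = 9 and the supply price is (11 + 1)/4 = 3.
Deadweight loss = ½ · (9 - 3) · (17 - 1) = ½ · 6 · 16 = 48.

48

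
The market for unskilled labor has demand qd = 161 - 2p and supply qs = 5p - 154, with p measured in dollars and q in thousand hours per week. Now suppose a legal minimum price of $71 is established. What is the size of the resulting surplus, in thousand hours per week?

Equilibrium: 161 - 2p = 5p - 154, so 315 = 7p and p* = 45, q* = 71.
Since 71 > 45, the floor is binding.
At p = 71: qd = 161 - 2·71 = 19 and qs = 5·71 - 154 = 201.
Surplus = qs - qd = 201 - 19 = 182.

182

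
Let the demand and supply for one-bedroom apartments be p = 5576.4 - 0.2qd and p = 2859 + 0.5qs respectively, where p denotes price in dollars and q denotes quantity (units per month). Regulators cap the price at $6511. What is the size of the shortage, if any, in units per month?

0

Rearranging demand gives qd = 27882 - 5p; rearranging supply gives qs = 2p - 5718. Equilibrium: 27882 - 5p = 2p - 5718, so 33600 = 7p and p* = 4800, q* = 3882.
Since 6511 is above p* = 4800, the ceiling does not bind and the free-market outcome prevails.
Since the control does not bind, there is no shortage.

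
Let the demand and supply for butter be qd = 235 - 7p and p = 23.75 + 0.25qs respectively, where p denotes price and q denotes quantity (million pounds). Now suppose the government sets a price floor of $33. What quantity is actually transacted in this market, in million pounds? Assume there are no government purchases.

4

Rearranging supply gives qs = 4p - 95. Equilibrium: 235 - 7p = 4p - 95, so 330 = 11p and p* = 30, q* = 25.
The floor of 33 is above the equilibrium price 30, so it binds.
At p = 33: qd = 235 - 7·33 = 4 and qs = 4·33 - 95 = 37.
The quantity actually transacted is the short side, demand: 4.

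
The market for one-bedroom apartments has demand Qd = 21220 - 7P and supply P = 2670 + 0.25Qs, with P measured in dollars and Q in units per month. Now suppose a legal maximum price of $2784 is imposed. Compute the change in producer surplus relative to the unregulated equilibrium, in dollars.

-79808

Rearranging supply gives Qs = 4P - 10680. Equilibrium: 21220 - 7P = 4P - 10680, so 31900 = 11P and P* = 2900, Q* = 920.
Since 2784 < 2900, the ceiling is binding.
At P = 2784: Qd = 21220 - 7·2784 = 1732 and Qs = 4·2784 - 10680 = 456.
Producer surplus without the control is ½ · (2900 - 2670) · 920 = 105800.
With the ceiling, producers sell 456 units at 2784, so PS = ½ · (2784 - 2670) · 456 = 25992.
Change in producer surplus = 25992 - 105800 = -79808.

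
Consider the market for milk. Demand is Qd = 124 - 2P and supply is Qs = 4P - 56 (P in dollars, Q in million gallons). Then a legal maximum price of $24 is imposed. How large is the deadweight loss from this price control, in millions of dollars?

Setting quantity demanded equal to quantity supplied, 124 - 2P = 4P - 56, gives P* = 30 and Q* = 64.
Since 24 < 30, the ceiling is binding.
At P = 24: Qd = 124 - 2·24 = 76 and Qs = 4·24 - 56 = 40.
Quantity traded falls to 40. At Q = 40 the demand price is (124 - 40)/2 = 42 and the supply price is (56 + 40)/4 = 24.
Deadweight loss = ½ · (42 - 24) · (64 - 40) = ½ · 18 · 24 = 216.

216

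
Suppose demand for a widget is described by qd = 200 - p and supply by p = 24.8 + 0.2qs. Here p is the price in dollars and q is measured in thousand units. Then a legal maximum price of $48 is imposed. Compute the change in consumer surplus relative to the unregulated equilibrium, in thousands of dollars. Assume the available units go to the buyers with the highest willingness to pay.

Rearranging supply gives qs = 5p - 124. Equilibrium: 200 - p = 5p - 124, so 324 = 6p and p* = 54, q* = 146.
The ceiling of 48 is below the equilibrium price 54, so it binds.
At p = 48: qd = 200 - 48 = 152 and qs = 5·48 - 124 = 116.
Consumer surplus without the control is ½ · (200 - 54) · 146 = 10658.
With the ceiling, 116 units are sold at 48 (assume they go to the highest-value buyers). The demand price at q = 116 is 84, so CS = ½ · [(200 - 48) + (84 - 48)] · 116 = 10904.
Change in consumer surplus = 10904 - 10658 = 246.

246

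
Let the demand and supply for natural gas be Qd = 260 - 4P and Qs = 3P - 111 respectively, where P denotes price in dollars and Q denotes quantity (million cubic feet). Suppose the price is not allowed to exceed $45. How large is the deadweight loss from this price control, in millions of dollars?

In a free market, 260 - 4P = 3P - 111 gives the equilibrium P* = 53, Q* = 48.
Because the ceiling (45) lies below the market-clearing price, it is binding.
At P = 45: Qd = 260 - 4·45 = 80 and Qs = 3·45 - 111 = 24.
Quantity traded falls to 24. At Q = 24 the demand price is (260 - 24)/4 = 59 and the supply price is (111 + 24)/3 = 45.
Deadweight loss = ½ · (59 - 45) · (48 - 24) = ½ · 14 · 24 = 168.

168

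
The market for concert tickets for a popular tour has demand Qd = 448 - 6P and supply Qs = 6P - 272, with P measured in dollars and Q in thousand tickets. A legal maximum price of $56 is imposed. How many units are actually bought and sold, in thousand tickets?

64

Without the control the market clears where 448 - 6P = 6P - 272, i.e. P* = 60 and Q* = 88.
Because the ceiling (56) lies below the market-clearing price, it is binding.
At P = 56: Qd = 448 - 6·56 = 112 and Qs = 6·56 - 272 = 64.
The quantity actually transacted is the short side, supply: 64.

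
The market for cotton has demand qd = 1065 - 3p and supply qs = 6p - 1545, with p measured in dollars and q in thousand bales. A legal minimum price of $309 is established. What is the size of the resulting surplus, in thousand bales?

171

Setting quantity demanded equal to quantity supplied, 1065 - 3p = 6p - 1545, gives p* = 290 and q* = 195.
Because the floor (309) lies above the market-clearing price, it is binding.
At p = 309: qd = 1065 - 3·309 = 138 and qs = 6·309 - 1545 = 309.
Surplus = qs - qd = 309 - 138 = 171.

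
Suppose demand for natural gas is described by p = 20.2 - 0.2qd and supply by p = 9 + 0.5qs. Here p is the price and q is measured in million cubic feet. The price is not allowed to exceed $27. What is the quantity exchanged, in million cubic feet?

Rearranging demand gives qd = 101 - 5p; rearranging supply gives qs = 2p - 18. In a free market, 101 - 5p = 2p - 18 gives the equilibrium p* = 17, q* = 16.
The ceiling of 27 is above the equilibrium price 17, so it is not binding; the market clears at p* = 17, q* = 16.

16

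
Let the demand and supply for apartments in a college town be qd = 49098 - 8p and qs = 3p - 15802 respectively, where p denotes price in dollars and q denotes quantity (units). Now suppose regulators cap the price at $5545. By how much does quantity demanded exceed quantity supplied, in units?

3905

In a free market, 49098 - 8p = 3p - 15802 gives the equilibrium p* = 5900, q* = 1898.
Since 5545 < 5900, the ceiling is binding.
At p = 5545: qd = 49098 - 8·5545 = 4738 and qs = 3·5545 - 15802 = 833.
Shortage = qd - qs = 4738 - 833 = 3905.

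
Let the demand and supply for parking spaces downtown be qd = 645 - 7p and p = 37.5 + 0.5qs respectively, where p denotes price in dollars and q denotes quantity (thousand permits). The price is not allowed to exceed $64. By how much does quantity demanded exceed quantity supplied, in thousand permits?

Rearranging supply gives qs = 2p - 75. Without the control the market clears where 645 - 7p = 2p - 75, i.e. p* = 80 and q* = 85.
The ceiling of 64 is below the equilibrium price 80, so it binds.
At p = 64: qd = 645 - 7·64 = 197 and qs = 2·64 - 75 = 53.
Shortage = qd - qs = 197 - 53 = 144.

144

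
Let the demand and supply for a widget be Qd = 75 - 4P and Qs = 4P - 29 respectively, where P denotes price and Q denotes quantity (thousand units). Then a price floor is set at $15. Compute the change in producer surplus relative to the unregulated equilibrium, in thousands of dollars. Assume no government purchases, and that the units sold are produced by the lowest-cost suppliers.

22

In a free market, 75 - 4P = 4P - 29 gives the equilibrium P* = 13, Q* = 23.
Since 15 > 13, the floor is binding.
At P = 15: Qd = 75 - 4·15 = 15 and Qs = 4·15 - 29 = 31.
Producer surplus without the control is ½ · (13 - 7.25) · 23 = 66.125.
With the floor, 15 units are sold at 15. The supply price at Q = 15 is 11, so PS = ½ · [(15 - 7.25) + (15 - 11)] · 15 = 88.125.
Change in producer surplus = 88.125 - 66.125 = 22.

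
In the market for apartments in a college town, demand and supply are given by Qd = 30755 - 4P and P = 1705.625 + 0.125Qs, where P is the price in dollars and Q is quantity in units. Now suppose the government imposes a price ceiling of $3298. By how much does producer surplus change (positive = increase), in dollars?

-5767494

Rearranging supply gives Qs = 8P - 13645. Equilibrium: 30755 - 4P = 8P - 13645, so 44400 = 12P and P* = 3700, Q* = 15955.
Since 3298 < 3700, the ceiling is binding.
At P = 3298: Qd = 30755 - 4·3298 = 17563 and Qs = 8·3298 - 13645 = 12739.
Producer surplus without the control is ½ · (3700 - 1705.625) · 15955 = 15910126.5625.
With the ceiling, producers sell 12739 units at 3298, so PS = ½ · (3298 - 1705.625) · 12739 = 10142632.5625.
Change in producer surplus = 10142632.5625 - 15910126.5625 = -5767494.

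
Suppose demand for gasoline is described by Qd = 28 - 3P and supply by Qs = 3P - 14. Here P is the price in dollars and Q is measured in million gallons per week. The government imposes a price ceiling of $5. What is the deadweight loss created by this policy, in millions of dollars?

Without the control the market clears where 28 - 3P = 3P - 14, i.e. P* = 7 and Q* = 7.
Because the ceiling (5) lies below the market-clearing price, it is binding.
At P = 5: Qd = 28 - 3·5 = 13 and Qs = 3·5 - 14 = 1.
Quantity traded falls to 1. At Q = 1 the demand price is (28 - 1)/3 = 9 and the supply price is (14 + 1)/3 = 5.
Deadweight loss = ½ · (9 - 5) · (7 - 1) = ½ · 4 · 6 = 12.

12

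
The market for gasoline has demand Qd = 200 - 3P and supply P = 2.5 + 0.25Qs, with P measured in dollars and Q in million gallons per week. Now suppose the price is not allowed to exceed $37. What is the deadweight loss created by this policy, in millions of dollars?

0

Rearranging supply gives Qs = 4P - 10. Equilibrium: 200 - 3P = 4P - 10, so 210 = 7P and P* = 30, Q* = 110.
The ceiling of 37 is above the equilibrium price 30, so it is not binding; the market clears at P* = 30, Q* = 110.
Since the control does not bind, no trades are prevented and deadweight loss is zero.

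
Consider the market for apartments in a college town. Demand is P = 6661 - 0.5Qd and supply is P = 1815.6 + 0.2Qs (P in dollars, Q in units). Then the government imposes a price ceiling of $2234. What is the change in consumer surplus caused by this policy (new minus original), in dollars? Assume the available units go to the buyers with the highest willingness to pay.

Rearranging demand gives Qd = 13322 - 2P; rearranging supply gives Qs = 5P - 9078. Without the control the market clears where 13322 - 2P = 5P - 9078, i.e. P* = 3200 and Q* = 6922.
Since 2234 < 3200, the ceiling is binding.
At P = 2234: Qd = 13322 - 2·2234 = 8854 and Qs = 5·2234 - 9078 = 2092.
Consumer surplus without the control is ½ · (6661 - 3200) · 6922 = 11978521.
With the ceiling, 2092 units are sold at 2234 (assume they go to the highest-value buyers). The demand price at Q = 2092 is 5615, so CS = ½ · [(6661 - 2234) + (5615 - 2234)] · 2092 = 8167168.
Change in consumer surplus = 8167168 - 11978521 = -3811353.

-3811353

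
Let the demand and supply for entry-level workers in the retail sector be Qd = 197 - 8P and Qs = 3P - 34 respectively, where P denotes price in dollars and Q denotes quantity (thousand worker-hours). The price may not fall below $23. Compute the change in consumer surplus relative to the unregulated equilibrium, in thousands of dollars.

Without the control the market clears where 197 - 8P = 3P - 34, i.e. P* = 21 and Q* = 29.
The floor of 23 is above the equilibrium price 21, so it binds.
At P = 23: Qd = 197 - 8·23 = 13 and Qs = 3·23 - 34 = 35.
Consumer surplus without the control is ½ · (24.625 - 21) · 29 = 52.5625.
With the floor, consumers buy 13 units at 23, so CS = ½ · (24.625 - 23) · 13 = 10.5625.
Change in consumer surplus = 10.5625 - 52.5625 = -42.

-42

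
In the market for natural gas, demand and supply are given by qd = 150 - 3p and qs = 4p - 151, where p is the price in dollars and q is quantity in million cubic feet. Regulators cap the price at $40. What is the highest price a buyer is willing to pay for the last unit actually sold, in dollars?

In a free market, 150 - 3p = 4p - 151 gives the equilibrium p* = 43, q* = 21.
Since 40 < 43, the ceiling is binding.
At p = 40: qd = 150 - 3·40 = 30 and qs = 4·40 - 151 = 9.
Only 9 units reach the market. On the demand curve, the marginal buyer's willingness to pay at q = 9 is (150 - 9)/3 = 47.

47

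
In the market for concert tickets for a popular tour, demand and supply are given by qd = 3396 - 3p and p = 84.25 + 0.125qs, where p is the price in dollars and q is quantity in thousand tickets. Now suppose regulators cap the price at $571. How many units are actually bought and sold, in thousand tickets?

2286

Rearranging supply gives qs = 8p - 674. In a free market, 3396 - 3p = 8p - 674 gives the equilibrium p* = 370, q* = 2286.
Since 571 is above p* = 370, the ceiling does not bind and the free-market outcome prevails.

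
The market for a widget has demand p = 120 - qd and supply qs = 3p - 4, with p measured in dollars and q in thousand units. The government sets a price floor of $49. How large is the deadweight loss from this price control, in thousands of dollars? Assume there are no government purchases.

216

Rearranging demand gives qd = 120 - p. In a free market, 120 - p = 3p - 4 gives the equilibrium p* = 31, q* = 89.
Because the floor (49) lies above the market-clearing price, it is binding.
At p = 49: qd = 120 - 49 = 71 and qs = 3·49 - 4 = 143.
Quantity traded falls to 71. At q = 71 the demand price is 120 - 71 = 49 and the supply price is (4 + 71)/3 = 25.
Deadweight loss = ½ · (49 - 25) · (89 - 71) = ½ · 24 · 18 = 216.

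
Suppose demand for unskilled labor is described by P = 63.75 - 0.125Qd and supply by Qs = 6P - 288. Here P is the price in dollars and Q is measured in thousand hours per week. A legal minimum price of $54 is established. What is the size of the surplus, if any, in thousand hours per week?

0

Rearranging demand gives Qd = 510 - 8P. In a free market, 510 - 8P = 6P - 288 gives the equilibrium P* = 57, Q* = 54.
The floor of 54 is below the equilibrium price 57, so it is not binding; the market clears at P* = 57, Q* = 54.
Since the control does not bind, there is no surplus.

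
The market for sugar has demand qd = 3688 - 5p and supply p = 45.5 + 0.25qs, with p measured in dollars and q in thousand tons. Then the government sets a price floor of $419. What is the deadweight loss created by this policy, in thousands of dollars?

Rearranging supply gives qs = 4p - 182. Equilibrium: 3688 - 5p = 4p - 182, so 3870 = 9p and p* = 430, q* = 1538.
Since 419 is below p* = 430, the floor does not bind and the free-market outcome prevails.
Since the control does not bind, no trades are prevented and deadweight loss is zero.

0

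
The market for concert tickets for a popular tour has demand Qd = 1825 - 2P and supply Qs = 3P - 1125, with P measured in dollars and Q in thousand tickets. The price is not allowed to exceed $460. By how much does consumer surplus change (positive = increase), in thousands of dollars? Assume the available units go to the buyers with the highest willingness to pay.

Without the control the market clears where 1825 - 2P = 3P - 1125, i.e. P* = 590 and Q* = 645.
Because the ceiling (460) lies below the market-clearing price, it is binding.
At P = 460: Qd = 1825 - 2·460 = 905 and Qs = 3·460 - 1125 = 255.
Consumer surplus without the control is ½ · (912.5 - 590) · 645 = 104006.25.
With the ceiling, 255 units are sold at 460 (assume they go to the highest-value buyers). The demand price at Q = 255 is 785, so CS = ½ · [(912.5 - 460) + (785 - 460)] · 255 = 99131.25.
Change in consumer surplus = 99131.25 - 104006.25 = -4875.

-4875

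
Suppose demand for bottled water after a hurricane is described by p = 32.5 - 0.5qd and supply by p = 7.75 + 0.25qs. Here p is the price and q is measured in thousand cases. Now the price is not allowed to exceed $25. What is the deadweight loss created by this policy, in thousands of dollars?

Rearranging demand gives qd = 65 - 2p; rearranging supply gives qs = 4p - 31. In a free market, 65 - 2p = 4p - 31 gives the equilibrium p* = 16, q* = 33.
The ceiling of 25 is above the equilibrium price 16, so it is not binding; the market clears at p* = 16, q* = 33.
Since the control does not bind, no trades are prevented and deadweight loss is zero.

0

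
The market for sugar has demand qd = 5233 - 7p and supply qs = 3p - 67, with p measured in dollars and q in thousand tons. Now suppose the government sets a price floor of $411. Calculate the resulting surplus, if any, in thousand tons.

0

Setting quantity demanded equal to quantity supplied, 5233 - 7p = 3p - 67, gives p* = 530 and q* = 1523.
Since 411 is below p* = 530, the floor does not bind and the free-market outcome prevails.
Since the control does not bind, there is no surplus.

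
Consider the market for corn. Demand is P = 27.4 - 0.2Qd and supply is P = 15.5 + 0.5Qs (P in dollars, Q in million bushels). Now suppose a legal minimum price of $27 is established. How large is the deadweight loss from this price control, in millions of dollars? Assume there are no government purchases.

78.75

Rearranging demand gives Qd = 137 - 5P; rearranging supply gives Qs = 2P - 31. Without the control the market clears where 137 - 5P = 2P - 31, i.e. P* = 24 and Q* = 17.
The floor of 27 is above the equilibrium price 24, so it binds.
At P = 27: Qd = 137 - 5·27 = 2 and Qs = 2·27 - 31 = 23.
Quantity traded falls to 2. At Q = 2 the demand price is (137 - 2)/5 = 27 and the supply price is (31 + 2)/2 = 16.5.
Deadweight loss = ½ · (27 - 16.5) · (17 - 2) = ½ · 10.5 · 15 = 78.75.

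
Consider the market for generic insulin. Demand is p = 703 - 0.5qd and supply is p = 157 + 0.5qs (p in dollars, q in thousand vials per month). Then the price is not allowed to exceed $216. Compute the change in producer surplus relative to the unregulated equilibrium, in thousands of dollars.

-71048

Rearranging demand gives qd = 1406 - 2p; rearranging supply gives qs = 2p - 314. Setting quantity demanded equal to quantity supplied, 1406 - 2p = 2p - 314, gives p* = 430 and q* = 546.
The ceiling of 216 is below the equilibrium price 430, so it binds.
At p = 216: qd = 1406 - 2·216 = 974 and qs = 2·216 - 314 = 118.
Producer surplus without the control is ½ · (430 - 157) · 546 = 74529.
With the ceiling, producers sell 118 units at 216, so PS = ½ · (216 - 157) · 118 = 3481.
Change in producer surplus = 3481 - 74529 = -71048.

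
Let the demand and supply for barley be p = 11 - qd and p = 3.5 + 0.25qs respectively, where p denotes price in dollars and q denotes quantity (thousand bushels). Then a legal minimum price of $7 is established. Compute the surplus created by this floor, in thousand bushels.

10

Rearranging demand gives qd = 11 - p; rearranging supply gives qs = 4p - 14. Equilibrium: 11 - p = 4p - 14, so 25 = 5p and p* = 5, q* = 6.
The floor of 7 is above the equilibrium price 5, so it binds.
At p = 7: qd = 11 - 7 = 4 and qs = 4·7 - 14 = 14.
Surplus = qs - qd = 14 - 4 = 10.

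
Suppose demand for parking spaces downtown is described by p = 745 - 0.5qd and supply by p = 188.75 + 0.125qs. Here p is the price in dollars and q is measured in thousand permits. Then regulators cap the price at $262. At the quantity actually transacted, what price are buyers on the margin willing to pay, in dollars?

452

Rearranging demand gives qd = 1490 - 2p; rearranging supply gives qs = 8p - 1510. Without the control the market clears where 1490 - 2p = 8p - 1510, i.e. p* = 300 and q* = 890.
Since 262 < 300, the ceiling is binding.
At p = 262: qd = 1490 - 2·262 = 966 and qs = 8·262 - 1510 = 586.
Only 586 units reach the market. On the demand curve, the marginal buyer's willingness to pay at q = 586 is (1490 - 586)/2 = 452.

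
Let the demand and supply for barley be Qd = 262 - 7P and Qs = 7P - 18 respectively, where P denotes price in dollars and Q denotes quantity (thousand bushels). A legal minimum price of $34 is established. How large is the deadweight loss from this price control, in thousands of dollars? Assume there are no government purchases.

Without the control the market clears where 262 - 7P = 7P - 18, i.e. P* = 20 and Q* = 122.
Because the floor (34) lies above the market-clearing price, it is binding.
At P = 34: Qd = 262 - 7·34 = 24 and Qs = 7·34 - 18 = 220.
Quantity traded falls to 24. At Q = 24 the demand price is (262 - 24)/7 = 34 and the supply price is (18 + 24)/7 = 6.
Deadweight loss = ½ · (34 - 6) · (122 - 24) = ½ · 28 · 98 = 1372.

1372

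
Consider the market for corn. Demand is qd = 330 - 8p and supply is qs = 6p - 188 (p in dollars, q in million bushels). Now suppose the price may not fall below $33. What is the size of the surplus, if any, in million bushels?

0

Setting quantity demanded equal to quantity supplied, 330 - 8p = 6p - 188, gives p* = 37 and q* = 34.
Since 33 is below p* = 37, the floor does not bind and the free-market outcome prevails.
Since the control does not bind, there is no surplus.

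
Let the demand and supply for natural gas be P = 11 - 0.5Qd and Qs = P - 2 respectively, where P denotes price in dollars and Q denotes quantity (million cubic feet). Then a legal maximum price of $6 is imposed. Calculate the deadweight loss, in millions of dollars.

3

Rearranging demand gives Qd = 22 - 2P. Equilibrium: 22 - 2P = P - 2, so 24 = 3P and P* = 8, Q* = 6.
Since 6 < 8, the ceiling is binding.
At P = 6: Qd = 22 - 2·6 = 10 and Qs = 6 - 2 = 4.
Quantity traded falls to 4. At Q = 4 the demand price is (22 - 4)/2 = 9 and the supply price is 2 + 4 = 6.
Deadweight loss = ½ · (9 - 6) · (6 - 4) = ½ · 3 · 2 = 3.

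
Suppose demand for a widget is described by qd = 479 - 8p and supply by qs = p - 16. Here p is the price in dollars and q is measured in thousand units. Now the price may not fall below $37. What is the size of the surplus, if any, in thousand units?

0

Setting quantity demanded equal to quantity supplied, 479 - 8p = p - 16, gives p* = 55 and q* = 39.
Since 37 is below p* = 55, the floor does not bind and the free-market outcome prevails.
Since the control does not bind, there is no surplus.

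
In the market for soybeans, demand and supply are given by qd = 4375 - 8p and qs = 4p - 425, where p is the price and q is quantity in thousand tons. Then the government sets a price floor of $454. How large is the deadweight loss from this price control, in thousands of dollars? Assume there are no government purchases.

Without the control the market clears where 4375 - 8p = 4p - 425, i.e. p* = 400 and q* = 1175.
Since 454 > 400, the floor is binding.
At p = 454: qd = 4375 - 8·454 = 743 and qs = 4·454 - 425 = 1391.
Quantity traded falls to 743. At q = 743 the demand price is (4375 - 743)/8 = 454 and the supply price is (425 + 743)/4 = 292.
Deadweight loss = ½ · (454 - 292) · (1175 - 743) = ½ · 162 · 432 = 34992.

34992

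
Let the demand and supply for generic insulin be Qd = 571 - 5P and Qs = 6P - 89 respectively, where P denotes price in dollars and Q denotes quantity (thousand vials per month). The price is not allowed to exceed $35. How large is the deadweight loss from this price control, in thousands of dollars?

Setting quantity demanded equal to quantity supplied, 571 - 5P = 6P - 89, gives P* = 60 and Q* = 271.
Since 35 < 60, the ceiling is binding.
At P = 35: Qd = 571 - 5·35 = 396 and Qs = 6·35 - 89 = 121.
Quantity traded falls to 121. At Q = 121 the demand price is (571 - 121)/5 = 90 and the supply price is (89 + 121)/6 = 35.
Deadweight loss = ½ · (90 - 35) · (271 - 121) = ½ · 55 · 150 = 4125.

4125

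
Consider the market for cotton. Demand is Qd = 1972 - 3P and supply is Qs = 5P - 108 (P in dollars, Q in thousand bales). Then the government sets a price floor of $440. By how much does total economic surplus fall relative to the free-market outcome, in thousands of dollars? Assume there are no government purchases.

77760

Setting quantity demanded equal to quantity supplied, 1972 - 3P = 5P - 108, gives P* = 260 and Q* = 1192.
The floor of 440 is above the equilibrium price 260, so it binds.
At P = 440: Qd = 1972 - 3·440 = 652 and Qs = 5·440 - 108 = 2092.
Quantity traded falls to 652. At Q = 652 the demand price is (1972 - 652)/3 = 440 and the supply price is (108 + 652)/5 = 152.
Deadweight loss = ½ · (440 - 152) · (1192 - 652) = ½ · 288 · 540 = 77760.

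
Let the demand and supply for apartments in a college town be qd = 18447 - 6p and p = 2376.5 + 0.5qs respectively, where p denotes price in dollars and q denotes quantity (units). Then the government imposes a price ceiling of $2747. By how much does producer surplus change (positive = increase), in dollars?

Rearranging supply gives qs = 2p - 4753. Equilibrium: 18447 - 6p = 2p - 4753, so 23200 = 8p and p* = 2900, q* = 1047.
Since 2747 < 2900, the ceiling is binding.
At p = 2747: qd = 18447 - 6·2747 = 1965 and qs = 2·2747 - 4753 = 741.
Producer surplus without the control is ½ · (2900 - 2376.5) · 1047 = 274052.25.
With the ceiling, producers sell 741 units at 2747, so PS = ½ · (2747 - 2376.5) · 741 = 137270.25.
Change in producer surplus = 137270.25 - 274052.25 = -136782.

-136782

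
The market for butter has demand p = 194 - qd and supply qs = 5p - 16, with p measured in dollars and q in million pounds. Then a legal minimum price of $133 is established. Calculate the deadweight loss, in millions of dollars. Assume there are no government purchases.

5762.4

Rearranging demand gives qd = 194 - p. Without the control the market clears where 194 - p = 5p - 16, i.e. p* = 35 and q* = 159.
Because the floor (133) lies above the market-clearing price, it is binding.
At p = 133: qd = 194 - 133 = 61 and qs = 5·133 - 16 = 649.
Quantity traded falls to 61. At q = 61 the demand price is 194 - 61 = 133 and the supply price is (16 + 61)/5 = 15.4.
Deadweight loss = ½ · (133 - 15.4) · (159 - 61) = ½ · 117.6 · 98 = 5762.4.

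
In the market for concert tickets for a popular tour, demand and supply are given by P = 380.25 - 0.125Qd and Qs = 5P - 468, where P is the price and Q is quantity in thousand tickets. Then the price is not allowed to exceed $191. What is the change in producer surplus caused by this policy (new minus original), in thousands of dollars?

-54075.5

Rearranging demand gives Qd = 3042 - 8P. Without the control the market clears where 3042 - 8P = 5P - 468, i.e. P* = 270 and Q* = 882.
The ceiling of 191 is below the equilibrium price 270, so it binds.
At P = 191: Qd = 3042 - 8·191 = 1514 and Qs = 5·191 - 468 = 487.
Producer surplus without the control is ½ · (270 - 93.6) · 882 = 77792.4.
With the ceiling, producers sell 487 units at 191, so PS = ½ · (191 - 93.6) · 487 = 23716.9.
Change in producer surplus = 23716.9 - 77792.4 = -54075.5.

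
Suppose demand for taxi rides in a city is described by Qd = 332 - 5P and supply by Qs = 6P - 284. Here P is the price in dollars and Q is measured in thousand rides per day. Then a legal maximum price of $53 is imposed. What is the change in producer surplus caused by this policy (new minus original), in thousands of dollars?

-129

In a free market, 332 - 5P = 6P - 284 gives the equilibrium P* = 56, Q* = 52.
Because the ceiling (53) lies below the market-clearing price, it is binding.
At P = 53: Qd = 332 - 5·53 = 67 and Qs = 6·53 - 284 = 34.
Producer surplus without the control is ½ · (56 - 142/3) · 52 = 676/3.
With the ceiling, producers sell 34 units at 53, so PS = ½ · (53 - 142/3) · 34 = 289/3.
Change in producer surplus = 289/3 - 676/3 = -129.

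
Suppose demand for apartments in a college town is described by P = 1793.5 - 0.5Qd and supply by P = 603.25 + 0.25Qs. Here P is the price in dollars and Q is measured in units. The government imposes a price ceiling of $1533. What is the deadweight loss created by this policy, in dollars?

0

Rearranging demand gives Qd = 3587 - 2P; rearranging supply gives Qs = 4P - 2413. Equilibrium: 3587 - 2P = 4P - 2413, so 6000 = 6P and P* = 1000, Q* = 1587.
Since 1533 is above P* = 1000, the ceiling does not bind and the free-market outcome prevails.
Since the control does not bind, no trades are prevented and deadweight loss is zero.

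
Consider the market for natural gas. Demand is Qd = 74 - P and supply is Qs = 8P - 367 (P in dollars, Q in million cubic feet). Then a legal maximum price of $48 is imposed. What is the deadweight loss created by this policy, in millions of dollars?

36

Without the control the market clears where 74 - P = 8P - 367, i.e. P* = 49 and Q* = 25.
Because the ceiling (48) lies below the market-clearing price, it is binding.
At P = 48: Qd = 74 - 48 = 26 and Qs = 8·48 - 367 = 17.
Quantity traded falls to 17. At Q = 17 the demand price is 74 - 17 = 57 and the supply price is (367 + 17)/8 = 48.
Deadweight loss = ½ · (57 - 48) · (25 - 17) = ½ · 9 · 8 = 36.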